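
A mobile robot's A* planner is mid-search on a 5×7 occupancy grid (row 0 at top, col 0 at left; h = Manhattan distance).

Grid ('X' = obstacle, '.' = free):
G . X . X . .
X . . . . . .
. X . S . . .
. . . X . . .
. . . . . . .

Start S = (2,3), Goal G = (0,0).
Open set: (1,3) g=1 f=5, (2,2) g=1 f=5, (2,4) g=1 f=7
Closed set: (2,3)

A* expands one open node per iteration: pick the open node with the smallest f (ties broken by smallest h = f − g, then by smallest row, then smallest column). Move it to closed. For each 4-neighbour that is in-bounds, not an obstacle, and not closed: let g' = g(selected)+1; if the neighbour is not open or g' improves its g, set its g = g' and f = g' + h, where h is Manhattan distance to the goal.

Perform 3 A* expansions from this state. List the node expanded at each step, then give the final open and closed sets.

step 1: expand (1,3) (f=5, h=4) → closed; open now [(0,3) g=2 f=5, (1,2) g=2 f=5, (1,4) g=2 f=7, (2,2) g=1 f=5, (2,4) g=1 f=7]
step 2: expand (0,3) (f=5, h=3) → closed; open now [(1,2) g=2 f=5, (1,4) g=2 f=7, (2,2) g=1 f=5, (2,4) g=1 f=7]
step 3: expand (1,2) (f=5, h=3) → closed; open now [(1,1) g=3 f=5, (1,4) g=2 f=7, (2,2) g=1 f=5, (2,4) g=1 f=7]

order=[(1,3) → (0,3) → (1,2)]; open=[(1,1) g=3 f=5, (1,4) g=2 f=7, (2,2) g=1 f=5, (2,4) g=1 f=7]; closed=[(0,3), (1,2), (1,3), (2,3)]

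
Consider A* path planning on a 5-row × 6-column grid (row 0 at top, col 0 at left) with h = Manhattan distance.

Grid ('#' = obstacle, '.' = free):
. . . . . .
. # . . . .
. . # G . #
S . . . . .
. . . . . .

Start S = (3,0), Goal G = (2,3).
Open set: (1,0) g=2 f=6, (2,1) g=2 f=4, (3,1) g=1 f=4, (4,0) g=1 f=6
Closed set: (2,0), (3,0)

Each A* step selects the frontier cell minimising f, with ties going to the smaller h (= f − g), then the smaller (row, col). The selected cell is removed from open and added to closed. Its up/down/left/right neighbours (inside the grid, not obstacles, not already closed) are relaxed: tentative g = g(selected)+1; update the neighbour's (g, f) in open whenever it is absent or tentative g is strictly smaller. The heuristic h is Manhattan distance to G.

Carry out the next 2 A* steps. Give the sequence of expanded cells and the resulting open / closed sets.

step 1: expand (2,1) (f=4, h=2) → closed; open now [(1,0) g=2 f=6, (3,1) g=1 f=4, (4,0) g=1 f=6]
step 2: expand (3,1) (f=4, h=3) → closed; open now [(1,0) g=2 f=6, (3,2) g=2 f=4, (4,0) g=1 f=6, (4,1) g=2 f=6]

order=[(2,1) → (3,1)]; open=[(1,0) g=2 f=6, (3,2) g=2 f=4, (4,0) g=1 f=6, (4,1) g=2 f=6]; closed=[(2,0), (2,1), (3,0), (3,1)]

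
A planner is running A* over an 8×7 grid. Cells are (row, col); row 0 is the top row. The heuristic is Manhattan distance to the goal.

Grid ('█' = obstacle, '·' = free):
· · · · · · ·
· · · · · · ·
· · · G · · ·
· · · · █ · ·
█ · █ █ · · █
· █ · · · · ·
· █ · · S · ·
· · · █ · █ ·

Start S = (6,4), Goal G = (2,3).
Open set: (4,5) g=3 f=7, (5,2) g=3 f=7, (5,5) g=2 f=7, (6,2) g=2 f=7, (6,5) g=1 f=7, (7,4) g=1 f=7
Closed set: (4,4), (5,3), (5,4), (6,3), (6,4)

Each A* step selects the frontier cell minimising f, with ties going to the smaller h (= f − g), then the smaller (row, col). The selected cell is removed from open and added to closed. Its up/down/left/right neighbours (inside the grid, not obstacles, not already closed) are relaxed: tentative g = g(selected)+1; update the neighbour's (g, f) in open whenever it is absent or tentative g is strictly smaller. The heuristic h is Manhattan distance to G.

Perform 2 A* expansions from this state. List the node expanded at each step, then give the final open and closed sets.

order=[(4,5) → (3,5)]; open=[(2,5) g=5 f=7, (3,6) g=5 f=9, (5,2) g=3 f=7, (5,5) g=2 f=7, (6,2) g=2 f=7, (6,5) g=1 f=7, (7,4) g=1 f=7]; closed=[(3,5), (4,4), (4,5), (5,3), (5,4), (6,3), (6,4)]

step 1: expand (4,5) (f=7, h=4) → closed; open now [(3,5) g=4 f=7, (5,2) g=3 f=7, (5,5) g=2 f=7, (6,2) g=2 f=7, (6,5) g=1 f=7, (7,4) g=1 f=7]
step 2: expand (3,5) (f=7, h=3) → closed; open now [(2,5) g=5 f=7, (3,6) g=5 f=9, (5,2) g=3 f=7, (5,5) g=2 f=7, (6,2) g=2 f=7, (6,5) g=1 f=7, (7,4) g=1 f=7]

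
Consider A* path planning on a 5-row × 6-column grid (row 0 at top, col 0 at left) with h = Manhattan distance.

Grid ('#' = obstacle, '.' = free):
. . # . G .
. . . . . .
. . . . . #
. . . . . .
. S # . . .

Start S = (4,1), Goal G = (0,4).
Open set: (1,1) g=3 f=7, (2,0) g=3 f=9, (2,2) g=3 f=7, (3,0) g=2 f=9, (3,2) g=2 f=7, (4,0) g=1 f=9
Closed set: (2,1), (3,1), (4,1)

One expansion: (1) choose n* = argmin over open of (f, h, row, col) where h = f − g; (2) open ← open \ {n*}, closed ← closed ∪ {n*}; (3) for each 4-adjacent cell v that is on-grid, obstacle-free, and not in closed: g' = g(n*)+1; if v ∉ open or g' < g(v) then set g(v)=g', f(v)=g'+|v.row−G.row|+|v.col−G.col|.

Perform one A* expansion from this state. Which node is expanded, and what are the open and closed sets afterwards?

expanded=(1,1); open=[(0,1) g=4 f=7, (1,0) g=4 f=9, (1,2) g=4 f=7, (2,0) g=3 f=9, (2,2) g=3 f=7, (3,0) g=2 f=9, (3,2) g=2 f=7, (4,0) g=1 f=9]; closed=[(1,1), (2,1), (3,1), (4,1)]

step 1: expand (1,1) (f=7, h=4) → closed; open now [(0,1) g=4 f=7, (1,0) g=4 f=9, (1,2) g=4 f=7, (2,0) g=3 f=9, (2,2) g=3 f=7, (3,0) g=2 f=9, (3,2) g=2 f=7, (4,0) g=1 f=9]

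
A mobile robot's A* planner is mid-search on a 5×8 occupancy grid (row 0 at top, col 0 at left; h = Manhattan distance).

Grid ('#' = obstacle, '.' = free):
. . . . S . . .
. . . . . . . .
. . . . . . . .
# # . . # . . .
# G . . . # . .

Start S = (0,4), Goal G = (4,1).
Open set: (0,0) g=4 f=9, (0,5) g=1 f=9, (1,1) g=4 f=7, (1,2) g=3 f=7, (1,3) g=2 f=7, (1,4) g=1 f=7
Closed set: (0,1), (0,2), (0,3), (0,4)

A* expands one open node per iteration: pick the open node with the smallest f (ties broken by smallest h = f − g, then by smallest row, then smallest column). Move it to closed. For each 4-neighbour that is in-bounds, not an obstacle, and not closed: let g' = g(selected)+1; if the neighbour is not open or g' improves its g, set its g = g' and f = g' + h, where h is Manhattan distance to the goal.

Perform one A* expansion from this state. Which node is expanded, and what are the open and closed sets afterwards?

expanded=(1,1); open=[(0,0) g=4 f=9, (0,5) g=1 f=9, (1,0) g=5 f=9, (1,2) g=3 f=7, (1,3) g=2 f=7, (1,4) g=1 f=7, (2,1) g=5 f=7]; closed=[(0,1), (0,2), (0,3), (0,4), (1,1)]

step 1: expand (1,1) (f=7, h=3) → closed; open now [(0,0) g=4 f=9, (0,5) g=1 f=9, (1,0) g=5 f=9, (1,2) g=3 f=7, (1,3) g=2 f=7, (1,4) g=1 f=7, (2,1) g=5 f=7]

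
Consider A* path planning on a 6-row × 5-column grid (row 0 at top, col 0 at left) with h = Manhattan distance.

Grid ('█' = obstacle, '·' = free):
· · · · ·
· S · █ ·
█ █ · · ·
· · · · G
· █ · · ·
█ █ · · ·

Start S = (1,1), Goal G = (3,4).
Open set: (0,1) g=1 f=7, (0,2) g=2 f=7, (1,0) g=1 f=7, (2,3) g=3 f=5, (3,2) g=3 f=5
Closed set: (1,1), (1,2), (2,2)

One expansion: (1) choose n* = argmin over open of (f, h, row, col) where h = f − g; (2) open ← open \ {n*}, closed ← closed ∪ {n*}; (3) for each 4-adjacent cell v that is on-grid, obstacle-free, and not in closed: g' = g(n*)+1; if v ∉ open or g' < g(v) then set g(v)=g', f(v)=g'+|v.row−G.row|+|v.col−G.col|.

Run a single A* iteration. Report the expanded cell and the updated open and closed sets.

expanded=(2,3); open=[(0,1) g=1 f=7, (0,2) g=2 f=7, (1,0) g=1 f=7, (2,4) g=4 f=5, (3,2) g=3 f=5, (3,3) g=4 f=5]; closed=[(1,1), (1,2), (2,2), (2,3)]

step 1: expand (2,3) (f=5, h=2) → closed; open now [(0,1) g=1 f=7, (0,2) g=2 f=7, (1,0) g=1 f=7, (2,4) g=4 f=5, (3,2) g=3 f=5, (3,3) g=4 f=5]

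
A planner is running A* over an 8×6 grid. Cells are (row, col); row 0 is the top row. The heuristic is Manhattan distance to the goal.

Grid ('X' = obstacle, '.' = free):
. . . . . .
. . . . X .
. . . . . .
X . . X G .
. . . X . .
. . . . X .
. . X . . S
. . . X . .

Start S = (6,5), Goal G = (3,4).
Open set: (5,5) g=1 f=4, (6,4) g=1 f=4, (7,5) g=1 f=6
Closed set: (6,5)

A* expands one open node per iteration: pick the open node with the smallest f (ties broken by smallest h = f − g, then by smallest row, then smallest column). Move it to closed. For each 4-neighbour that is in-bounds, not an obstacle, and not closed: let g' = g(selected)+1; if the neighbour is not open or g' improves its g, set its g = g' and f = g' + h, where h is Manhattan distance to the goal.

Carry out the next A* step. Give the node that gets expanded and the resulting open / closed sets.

step 1: expand (5,5) (f=4, h=3) → closed; open now [(4,5) g=2 f=4, (6,4) g=1 f=4, (7,5) g=1 f=6]

expanded=(5,5); open=[(4,5) g=2 f=4, (6,4) g=1 f=4, (7,5) g=1 f=6]; closed=[(5,5), (6,5)]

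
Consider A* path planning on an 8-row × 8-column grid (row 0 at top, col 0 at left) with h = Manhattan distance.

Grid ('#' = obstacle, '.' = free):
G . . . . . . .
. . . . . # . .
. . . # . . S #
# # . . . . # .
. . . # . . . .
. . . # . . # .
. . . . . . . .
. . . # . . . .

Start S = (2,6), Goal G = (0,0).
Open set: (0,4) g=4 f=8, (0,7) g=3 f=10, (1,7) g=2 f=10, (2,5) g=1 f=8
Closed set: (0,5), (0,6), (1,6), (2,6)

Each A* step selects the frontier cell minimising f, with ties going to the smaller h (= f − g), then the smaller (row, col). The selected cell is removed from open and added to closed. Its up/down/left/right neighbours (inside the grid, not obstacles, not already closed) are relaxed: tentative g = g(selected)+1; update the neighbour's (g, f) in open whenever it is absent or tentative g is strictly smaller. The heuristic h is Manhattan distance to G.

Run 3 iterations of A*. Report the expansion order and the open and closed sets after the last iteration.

order=[(0,4) → (0,3) → (0,2)]; open=[(0,1) g=7 f=8, (0,7) g=3 f=10, (1,2) g=7 f=10, (1,3) g=6 f=10, (1,4) g=5 f=10, (1,7) g=2 f=10, (2,5) g=1 f=8]; closed=[(0,2), (0,3), (0,4), (0,5), (0,6), (1,6), (2,6)]

step 1: expand (0,4) (f=8, h=4) → closed; open now [(0,3) g=5 f=8, (0,7) g=3 f=10, (1,4) g=5 f=10, (1,7) g=2 f=10, (2,5) g=1 f=8]
step 2: expand (0,3) (f=8, h=3) → closed; open now [(0,2) g=6 f=8, (0,7) g=3 f=10, (1,3) g=6 f=10, (1,4) g=5 f=10, (1,7) g=2 f=10, (2,5) g=1 f=8]
step 3: expand (0,2) (f=8, h=2) → closed; open now [(0,1) g=7 f=8, (0,7) g=3 f=10, (1,2) g=7 f=10, (1,3) g=6 f=10, (1,4) g=5 f=10, (1,7) g=2 f=10, (2,5) g=1 f=8]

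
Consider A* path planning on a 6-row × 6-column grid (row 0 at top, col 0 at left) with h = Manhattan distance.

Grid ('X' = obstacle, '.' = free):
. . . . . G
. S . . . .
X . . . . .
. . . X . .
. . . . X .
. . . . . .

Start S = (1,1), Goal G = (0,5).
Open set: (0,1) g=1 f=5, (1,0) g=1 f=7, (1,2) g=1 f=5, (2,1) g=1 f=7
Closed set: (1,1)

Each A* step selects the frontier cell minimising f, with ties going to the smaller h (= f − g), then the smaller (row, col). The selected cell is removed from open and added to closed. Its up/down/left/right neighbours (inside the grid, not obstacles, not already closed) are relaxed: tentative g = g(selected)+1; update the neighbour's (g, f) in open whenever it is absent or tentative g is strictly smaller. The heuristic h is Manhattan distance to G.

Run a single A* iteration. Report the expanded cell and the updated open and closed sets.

step 1: expand (0,1) (f=5, h=4) → closed; open now [(0,0) g=2 f=7, (0,2) g=2 f=5, (1,0) g=1 f=7, (1,2) g=1 f=5, (2,1) g=1 f=7]

expanded=(0,1); open=[(0,0) g=2 f=7, (0,2) g=2 f=5, (1,0) g=1 f=7, (1,2) g=1 f=5, (2,1) g=1 f=7]; closed=[(0,1), (1,1)]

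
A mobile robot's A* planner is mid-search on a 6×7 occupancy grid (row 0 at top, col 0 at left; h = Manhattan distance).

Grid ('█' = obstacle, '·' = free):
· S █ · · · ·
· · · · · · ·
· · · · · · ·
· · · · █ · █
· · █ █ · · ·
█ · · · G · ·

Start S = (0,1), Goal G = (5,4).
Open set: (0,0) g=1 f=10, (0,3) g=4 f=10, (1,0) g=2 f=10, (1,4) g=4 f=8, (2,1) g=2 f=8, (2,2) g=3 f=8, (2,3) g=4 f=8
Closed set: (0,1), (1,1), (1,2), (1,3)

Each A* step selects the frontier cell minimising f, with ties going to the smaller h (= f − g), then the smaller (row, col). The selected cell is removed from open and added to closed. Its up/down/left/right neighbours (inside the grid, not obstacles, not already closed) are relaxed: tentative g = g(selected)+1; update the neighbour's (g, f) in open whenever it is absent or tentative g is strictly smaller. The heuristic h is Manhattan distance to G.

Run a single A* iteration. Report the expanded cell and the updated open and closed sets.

step 1: expand (1,4) (f=8, h=4) → closed; open now [(0,0) g=1 f=10, (0,3) g=4 f=10, (0,4) g=5 f=10, (1,0) g=2 f=10, (1,5) g=5 f=10, (2,1) g=2 f=8, (2,2) g=3 f=8, (2,3) g=4 f=8, (2,4) g=5 f=8]

expanded=(1,4); open=[(0,0) g=1 f=10, (0,3) g=4 f=10, (0,4) g=5 f=10, (1,0) g=2 f=10, (1,5) g=5 f=10, (2,1) g=2 f=8, (2,2) g=3 f=8, (2,3) g=4 f=8, (2,4) g=5 f=8]; closed=[(0,1), (1,1), (1,2), (1,3), (1,4)]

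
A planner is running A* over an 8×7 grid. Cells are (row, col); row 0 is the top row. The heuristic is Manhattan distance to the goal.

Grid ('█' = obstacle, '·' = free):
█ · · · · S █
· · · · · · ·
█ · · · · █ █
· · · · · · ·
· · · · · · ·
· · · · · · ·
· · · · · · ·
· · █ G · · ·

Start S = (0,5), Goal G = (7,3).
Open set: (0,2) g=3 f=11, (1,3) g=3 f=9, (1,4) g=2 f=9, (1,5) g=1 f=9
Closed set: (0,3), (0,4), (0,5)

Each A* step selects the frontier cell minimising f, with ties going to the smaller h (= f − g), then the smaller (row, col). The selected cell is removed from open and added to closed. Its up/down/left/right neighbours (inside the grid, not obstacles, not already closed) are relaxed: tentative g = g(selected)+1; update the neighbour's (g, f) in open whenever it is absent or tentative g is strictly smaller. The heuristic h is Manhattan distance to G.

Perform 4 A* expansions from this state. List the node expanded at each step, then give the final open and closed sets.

order=[(1,3) → (2,3) → (3,3) → (4,3)]; open=[(0,2) g=3 f=11, (1,2) g=4 f=11, (1,4) g=2 f=9, (1,5) g=1 f=9, (2,2) g=5 f=11, (2,4) g=5 f=11, (3,2) g=6 f=11, (3,4) g=6 f=11, (4,2) g=7 f=11, (4,4) g=7 f=11, (5,3) g=7 f=9]; closed=[(0,3), (0,4), (0,5), (1,3), (2,3), (3,3), (4,3)]

step 1: expand (1,3) (f=9, h=6) → closed; open now [(0,2) g=3 f=11, (1,2) g=4 f=11, (1,4) g=2 f=9, (1,5) g=1 f=9, (2,3) g=4 f=9]
step 2: expand (2,3) (f=9, h=5) → closed; open now [(0,2) g=3 f=11, (1,2) g=4 f=11, (1,4) g=2 f=9, (1,5) g=1 f=9, (2,2) g=5 f=11, (2,4) g=5 f=11, (3,3) g=5 f=9]
step 3: expand (3,3) (f=9, h=4) → closed; open now [(0,2) g=3 f=11, (1,2) g=4 f=11, (1,4) g=2 f=9, (1,5) g=1 f=9, (2,2) g=5 f=11, (2,4) g=5 f=11, (3,2) g=6 f=11, (3,4) g=6 f=11, (4,3) g=6 f=9]
step 4: expand (4,3) (f=9, h=3) → closed; open now [(0,2) g=3 f=11, (1,2) g=4 f=11, (1,4) g=2 f=9, (1,5) g=1 f=9, (2,2) g=5 f=11, (2,4) g=5 f=11, (3,2) g=6 f=11, (3,4) g=6 f=11, (4,2) g=7 f=11, (4,4) g=7 f=11, (5,3) g=7 f=9]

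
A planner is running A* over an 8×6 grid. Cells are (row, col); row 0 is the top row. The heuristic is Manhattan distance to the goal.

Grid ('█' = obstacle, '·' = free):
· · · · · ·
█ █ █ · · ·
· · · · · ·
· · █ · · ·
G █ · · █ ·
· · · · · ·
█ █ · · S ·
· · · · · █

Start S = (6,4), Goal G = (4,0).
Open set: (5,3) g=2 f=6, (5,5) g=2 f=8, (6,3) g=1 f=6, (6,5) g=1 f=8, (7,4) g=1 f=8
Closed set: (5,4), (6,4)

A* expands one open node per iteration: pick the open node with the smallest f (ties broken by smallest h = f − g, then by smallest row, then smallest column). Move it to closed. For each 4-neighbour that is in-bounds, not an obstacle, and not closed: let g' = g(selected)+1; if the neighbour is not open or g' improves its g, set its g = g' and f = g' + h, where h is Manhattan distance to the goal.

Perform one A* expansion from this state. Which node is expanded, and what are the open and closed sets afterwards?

step 1: expand (5,3) (f=6, h=4) → closed; open now [(4,3) g=3 f=6, (5,2) g=3 f=6, (5,5) g=2 f=8, (6,3) g=1 f=6, (6,5) g=1 f=8, (7,4) g=1 f=8]

expanded=(5,3); open=[(4,3) g=3 f=6, (5,2) g=3 f=6, (5,5) g=2 f=8, (6,3) g=1 f=6, (6,5) g=1 f=8, (7,4) g=1 f=8]; closed=[(5,3), (5,4), (6,4)]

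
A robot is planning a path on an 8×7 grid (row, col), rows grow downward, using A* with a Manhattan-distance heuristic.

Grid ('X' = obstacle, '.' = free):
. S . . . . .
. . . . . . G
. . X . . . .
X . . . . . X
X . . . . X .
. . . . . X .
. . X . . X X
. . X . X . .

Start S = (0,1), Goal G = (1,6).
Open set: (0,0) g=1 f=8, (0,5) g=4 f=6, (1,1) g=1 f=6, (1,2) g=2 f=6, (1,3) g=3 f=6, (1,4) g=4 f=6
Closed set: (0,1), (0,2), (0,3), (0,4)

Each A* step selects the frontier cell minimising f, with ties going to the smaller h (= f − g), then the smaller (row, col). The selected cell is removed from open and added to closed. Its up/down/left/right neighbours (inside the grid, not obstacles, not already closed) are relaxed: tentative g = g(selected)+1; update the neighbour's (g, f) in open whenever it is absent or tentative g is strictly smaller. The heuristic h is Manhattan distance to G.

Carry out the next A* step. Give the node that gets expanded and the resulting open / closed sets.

step 1: expand (0,5) (f=6, h=2) → closed; open now [(0,0) g=1 f=8, (0,6) g=5 f=6, (1,1) g=1 f=6, (1,2) g=2 f=6, (1,3) g=3 f=6, (1,4) g=4 f=6, (1,5) g=5 f=6]

expanded=(0,5); open=[(0,0) g=1 f=8, (0,6) g=5 f=6, (1,1) g=1 f=6, (1,2) g=2 f=6, (1,3) g=3 f=6, (1,4) g=4 f=6, (1,5) g=5 f=6]; closed=[(0,1), (0,2), (0,3), (0,4), (0,5)]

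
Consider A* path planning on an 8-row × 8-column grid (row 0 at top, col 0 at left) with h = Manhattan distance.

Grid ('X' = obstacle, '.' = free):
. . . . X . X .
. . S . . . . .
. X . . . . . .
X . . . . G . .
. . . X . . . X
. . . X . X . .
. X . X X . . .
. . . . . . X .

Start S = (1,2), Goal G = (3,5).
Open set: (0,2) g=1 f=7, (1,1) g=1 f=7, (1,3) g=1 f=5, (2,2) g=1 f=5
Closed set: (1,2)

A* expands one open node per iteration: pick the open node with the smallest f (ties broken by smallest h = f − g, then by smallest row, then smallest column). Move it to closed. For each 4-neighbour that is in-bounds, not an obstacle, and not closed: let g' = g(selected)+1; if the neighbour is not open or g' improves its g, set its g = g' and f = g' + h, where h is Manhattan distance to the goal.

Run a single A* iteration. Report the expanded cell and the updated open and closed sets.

step 1: expand (1,3) (f=5, h=4) → closed; open now [(0,2) g=1 f=7, (0,3) g=2 f=7, (1,1) g=1 f=7, (1,4) g=2 f=5, (2,2) g=1 f=5, (2,3) g=2 f=5]

expanded=(1,3); open=[(0,2) g=1 f=7, (0,3) g=2 f=7, (1,1) g=1 f=7, (1,4) g=2 f=5, (2,2) g=1 f=5, (2,3) g=2 f=5]; closed=[(1,2), (1,3)]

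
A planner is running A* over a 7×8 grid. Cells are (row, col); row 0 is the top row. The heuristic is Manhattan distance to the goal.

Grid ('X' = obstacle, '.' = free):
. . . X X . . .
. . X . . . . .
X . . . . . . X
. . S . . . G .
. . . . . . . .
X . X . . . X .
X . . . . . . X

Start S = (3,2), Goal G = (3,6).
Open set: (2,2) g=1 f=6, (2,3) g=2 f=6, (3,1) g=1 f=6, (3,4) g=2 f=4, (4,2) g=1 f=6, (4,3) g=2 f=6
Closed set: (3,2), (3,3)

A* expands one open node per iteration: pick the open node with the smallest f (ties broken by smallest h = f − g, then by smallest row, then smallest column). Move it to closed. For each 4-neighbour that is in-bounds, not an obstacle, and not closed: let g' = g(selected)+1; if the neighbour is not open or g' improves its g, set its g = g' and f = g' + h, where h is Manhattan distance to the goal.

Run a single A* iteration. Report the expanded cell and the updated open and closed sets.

expanded=(3,4); open=[(2,2) g=1 f=6, (2,3) g=2 f=6, (2,4) g=3 f=6, (3,1) g=1 f=6, (3,5) g=3 f=4, (4,2) g=1 f=6, (4,3) g=2 f=6, (4,4) g=3 f=6]; closed=[(3,2), (3,3), (3,4)]

step 1: expand (3,4) (f=4, h=2) → closed; open now [(2,2) g=1 f=6, (2,3) g=2 f=6, (2,4) g=3 f=6, (3,1) g=1 f=6, (3,5) g=3 f=4, (4,2) g=1 f=6, (4,3) g=2 f=6, (4,4) g=3 f=6]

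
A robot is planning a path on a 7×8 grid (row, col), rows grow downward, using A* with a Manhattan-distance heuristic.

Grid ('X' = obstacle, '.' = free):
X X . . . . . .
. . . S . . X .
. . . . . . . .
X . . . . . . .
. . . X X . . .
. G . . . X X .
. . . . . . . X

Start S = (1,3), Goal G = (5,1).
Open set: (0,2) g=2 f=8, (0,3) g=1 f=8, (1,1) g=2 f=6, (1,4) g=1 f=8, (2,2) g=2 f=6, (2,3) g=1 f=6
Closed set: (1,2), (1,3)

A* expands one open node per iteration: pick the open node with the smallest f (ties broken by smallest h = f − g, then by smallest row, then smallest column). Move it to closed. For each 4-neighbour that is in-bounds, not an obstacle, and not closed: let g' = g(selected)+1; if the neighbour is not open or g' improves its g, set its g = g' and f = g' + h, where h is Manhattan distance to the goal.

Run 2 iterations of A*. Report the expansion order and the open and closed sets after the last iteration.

step 1: expand (1,1) (f=6, h=4) → closed; open now [(0,2) g=2 f=8, (0,3) g=1 f=8, (1,0) g=3 f=8, (1,4) g=1 f=8, (2,1) g=3 f=6, (2,2) g=2 f=6, (2,3) g=1 f=6]
step 2: expand (2,1) (f=6, h=3) → closed; open now [(0,2) g=2 f=8, (0,3) g=1 f=8, (1,0) g=3 f=8, (1,4) g=1 f=8, (2,0) g=4 f=8, (2,2) g=2 f=6, (2,3) g=1 f=6, (3,1) g=4 f=6]

order=[(1,1) → (2,1)]; open=[(0,2) g=2 f=8, (0,3) g=1 f=8, (1,0) g=3 f=8, (1,4) g=1 f=8, (2,0) g=4 f=8, (2,2) g=2 f=6, (2,3) g=1 f=6, (3,1) g=4 f=6]; closed=[(1,1), (1,2), (1,3), (2,1)]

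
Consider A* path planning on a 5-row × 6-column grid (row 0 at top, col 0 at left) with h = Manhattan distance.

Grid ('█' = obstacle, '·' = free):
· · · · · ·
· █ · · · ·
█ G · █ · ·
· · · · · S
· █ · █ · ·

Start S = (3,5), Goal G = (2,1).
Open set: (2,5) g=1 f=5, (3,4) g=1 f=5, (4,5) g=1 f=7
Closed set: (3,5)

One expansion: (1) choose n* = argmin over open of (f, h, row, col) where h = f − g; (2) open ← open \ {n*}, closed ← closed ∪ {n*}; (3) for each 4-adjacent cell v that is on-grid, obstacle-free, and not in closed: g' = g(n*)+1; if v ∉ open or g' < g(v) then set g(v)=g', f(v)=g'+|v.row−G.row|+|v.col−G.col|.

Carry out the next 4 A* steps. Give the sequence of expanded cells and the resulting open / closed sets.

step 1: expand (2,5) (f=5, h=4) → closed; open now [(1,5) g=2 f=7, (2,4) g=2 f=5, (3,4) g=1 f=5, (4,5) g=1 f=7]
step 2: expand (2,4) (f=5, h=3) → closed; open now [(1,4) g=3 f=7, (1,5) g=2 f=7, (3,4) g=1 f=5, (4,5) g=1 f=7]
step 3: expand (3,4) (f=5, h=4) → closed; open now [(1,4) g=3 f=7, (1,5) g=2 f=7, (3,3) g=2 f=5, (4,4) g=2 f=7, (4,5) g=1 f=7]
step 4: expand (3,3) (f=5, h=3) → closed; open now [(1,4) g=3 f=7, (1,5) g=2 f=7, (3,2) g=3 f=5, (4,4) g=2 f=7, (4,5) g=1 f=7]

order=[(2,5) → (2,4) → (3,4) → (3,3)]; open=[(1,4) g=3 f=7, (1,5) g=2 f=7, (3,2) g=3 f=5, (4,4) g=2 f=7, (4,5) g=1 f=7]; closed=[(2,4), (2,5), (3,3), (3,4), (3,5)]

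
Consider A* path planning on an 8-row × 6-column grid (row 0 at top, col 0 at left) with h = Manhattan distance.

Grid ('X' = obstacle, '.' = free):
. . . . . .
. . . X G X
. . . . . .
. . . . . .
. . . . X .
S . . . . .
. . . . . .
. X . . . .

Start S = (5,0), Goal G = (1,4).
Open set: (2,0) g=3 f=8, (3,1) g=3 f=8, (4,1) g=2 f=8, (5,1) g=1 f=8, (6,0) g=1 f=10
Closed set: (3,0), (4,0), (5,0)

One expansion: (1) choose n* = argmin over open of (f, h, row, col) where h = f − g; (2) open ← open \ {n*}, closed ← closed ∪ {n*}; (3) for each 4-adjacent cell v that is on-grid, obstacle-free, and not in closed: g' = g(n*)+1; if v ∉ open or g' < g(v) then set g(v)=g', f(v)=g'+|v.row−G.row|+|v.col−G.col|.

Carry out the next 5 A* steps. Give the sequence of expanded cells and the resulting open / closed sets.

step 1: expand (2,0) (f=8, h=5) → closed; open now [(1,0) g=4 f=8, (2,1) g=4 f=8, (3,1) g=3 f=8, (4,1) g=2 f=8, (5,1) g=1 f=8, (6,0) g=1 f=10]
step 2: expand (1,0) (f=8, h=4) → closed; open now [(0,0) g=5 f=10, (1,1) g=5 f=8, (2,1) g=4 f=8, (3,1) g=3 f=8, (4,1) g=2 f=8, (5,1) g=1 f=8, (6,0) g=1 f=10]
step 3: expand (1,1) (f=8, h=3) → closed; open now [(0,0) g=5 f=10, (0,1) g=6 f=10, (1,2) g=6 f=8, (2,1) g=4 f=8, (3,1) g=3 f=8, (4,1) g=2 f=8, (5,1) g=1 f=8, (6,0) g=1 f=10]
step 4: expand (1,2) (f=8, h=2) → closed; open now [(0,0) g=5 f=10, (0,1) g=6 f=10, (0,2) g=7 f=10, (2,1) g=4 f=8, (2,2) g=7 f=10, (3,1) g=3 f=8, (4,1) g=2 f=8, (5,1) g=1 f=8, (6,0) g=1 f=10]
step 5: expand (2,1) (f=8, h=4) → closed; open now [(0,0) g=5 f=10, (0,1) g=6 f=10, (0,2) g=7 f=10, (2,2) g=5 f=8, (3,1) g=3 f=8, (4,1) g=2 f=8, (5,1) g=1 f=8, (6,0) g=1 f=10]

order=[(2,0) → (1,0) → (1,1) → (1,2) → (2,1)]; open=[(0,0) g=5 f=10, (0,1) g=6 f=10, (0,2) g=7 f=10, (2,2) g=5 f=8, (3,1) g=3 f=8, (4,1) g=2 f=8, (5,1) g=1 f=8, (6,0) g=1 f=10]; closed=[(1,0), (1,1), (1,2), (2,0), (2,1), (3,0), (4,0), (5,0)]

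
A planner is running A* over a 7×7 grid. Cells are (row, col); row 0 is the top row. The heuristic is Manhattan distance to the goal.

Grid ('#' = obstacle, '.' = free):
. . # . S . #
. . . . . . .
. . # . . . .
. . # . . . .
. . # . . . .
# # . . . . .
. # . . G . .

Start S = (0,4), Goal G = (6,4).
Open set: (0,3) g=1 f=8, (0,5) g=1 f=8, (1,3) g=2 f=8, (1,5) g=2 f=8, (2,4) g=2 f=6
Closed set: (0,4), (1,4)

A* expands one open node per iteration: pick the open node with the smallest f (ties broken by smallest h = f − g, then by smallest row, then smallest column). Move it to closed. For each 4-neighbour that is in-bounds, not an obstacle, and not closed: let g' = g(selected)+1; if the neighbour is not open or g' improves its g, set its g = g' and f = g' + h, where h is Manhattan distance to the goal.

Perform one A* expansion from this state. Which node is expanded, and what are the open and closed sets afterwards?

step 1: expand (2,4) (f=6, h=4) → closed; open now [(0,3) g=1 f=8, (0,5) g=1 f=8, (1,3) g=2 f=8, (1,5) g=2 f=8, (2,3) g=3 f=8, (2,5) g=3 f=8, (3,4) g=3 f=6]

expanded=(2,4); open=[(0,3) g=1 f=8, (0,5) g=1 f=8, (1,3) g=2 f=8, (1,5) g=2 f=8, (2,3) g=3 f=8, (2,5) g=3 f=8, (3,4) g=3 f=6]; closed=[(0,4), (1,4), (2,4)]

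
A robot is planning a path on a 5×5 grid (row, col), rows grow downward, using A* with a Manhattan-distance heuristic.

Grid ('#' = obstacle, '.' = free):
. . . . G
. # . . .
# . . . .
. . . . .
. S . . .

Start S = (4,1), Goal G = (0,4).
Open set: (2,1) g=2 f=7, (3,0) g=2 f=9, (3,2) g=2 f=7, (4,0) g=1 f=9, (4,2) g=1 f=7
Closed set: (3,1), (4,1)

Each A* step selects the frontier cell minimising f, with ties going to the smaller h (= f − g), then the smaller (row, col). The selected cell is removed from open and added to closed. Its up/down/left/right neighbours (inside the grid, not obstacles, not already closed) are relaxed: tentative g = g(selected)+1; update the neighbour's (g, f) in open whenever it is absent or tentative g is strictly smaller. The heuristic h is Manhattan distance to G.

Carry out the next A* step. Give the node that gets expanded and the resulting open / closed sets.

step 1: expand (2,1) (f=7, h=5) → closed; open now [(2,2) g=3 f=7, (3,0) g=2 f=9, (3,2) g=2 f=7, (4,0) g=1 f=9, (4,2) g=1 f=7]

expanded=(2,1); open=[(2,2) g=3 f=7, (3,0) g=2 f=9, (3,2) g=2 f=7, (4,0) g=1 f=9, (4,2) g=1 f=7]; closed=[(2,1), (3,1), (4,1)]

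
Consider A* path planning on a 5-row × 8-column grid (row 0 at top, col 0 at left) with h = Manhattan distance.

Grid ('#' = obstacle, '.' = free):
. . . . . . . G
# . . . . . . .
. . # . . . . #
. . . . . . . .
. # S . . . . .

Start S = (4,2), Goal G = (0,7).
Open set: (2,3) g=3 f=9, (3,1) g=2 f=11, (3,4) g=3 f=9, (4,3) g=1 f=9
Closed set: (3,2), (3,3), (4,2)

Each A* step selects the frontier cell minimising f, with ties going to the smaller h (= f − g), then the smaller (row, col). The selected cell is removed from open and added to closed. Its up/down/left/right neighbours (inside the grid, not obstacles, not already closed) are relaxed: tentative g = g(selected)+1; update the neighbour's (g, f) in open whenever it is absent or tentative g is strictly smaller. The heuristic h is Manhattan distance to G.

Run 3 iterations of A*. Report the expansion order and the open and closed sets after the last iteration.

order=[(2,3) → (1,3) → (0,3)]; open=[(0,2) g=6 f=11, (0,4) g=6 f=9, (1,2) g=5 f=11, (1,4) g=5 f=9, (2,4) g=4 f=9, (3,1) g=2 f=11, (3,4) g=3 f=9, (4,3) g=1 f=9]; closed=[(0,3), (1,3), (2,3), (3,2), (3,3), (4,2)]

step 1: expand (2,3) (f=9, h=6) → closed; open now [(1,3) g=4 f=9, (2,4) g=4 f=9, (3,1) g=2 f=11, (3,4) g=3 f=9, (4,3) g=1 f=9]
step 2: expand (1,3) (f=9, h=5) → closed; open now [(0,3) g=5 f=9, (1,2) g=5 f=11, (1,4) g=5 f=9, (2,4) g=4 f=9, (3,1) g=2 f=11, (3,4) g=3 f=9, (4,3) g=1 f=9]
step 3: expand (0,3) (f=9, h=4) → closed; open now [(0,2) g=6 f=11, (0,4) g=6 f=9, (1,2) g=5 f=11, (1,4) g=5 f=9, (2,4) g=4 f=9, (3,1) g=2 f=11, (3,4) g=3 f=9, (4,3) g=1 f=9]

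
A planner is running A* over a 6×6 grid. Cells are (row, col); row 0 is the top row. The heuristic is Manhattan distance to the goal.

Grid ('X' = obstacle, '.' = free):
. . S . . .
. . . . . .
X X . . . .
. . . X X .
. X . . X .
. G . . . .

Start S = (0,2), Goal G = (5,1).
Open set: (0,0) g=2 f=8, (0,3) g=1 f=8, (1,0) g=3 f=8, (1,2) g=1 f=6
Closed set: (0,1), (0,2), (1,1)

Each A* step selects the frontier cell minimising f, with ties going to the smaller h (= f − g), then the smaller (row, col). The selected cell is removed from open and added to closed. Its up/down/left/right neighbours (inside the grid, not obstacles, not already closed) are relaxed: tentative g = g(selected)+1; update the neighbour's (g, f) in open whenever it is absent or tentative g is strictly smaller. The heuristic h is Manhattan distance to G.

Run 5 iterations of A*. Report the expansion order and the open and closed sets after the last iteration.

order=[(1,2) → (2,2) → (3,2) → (3,1) → (4,2)]; open=[(0,0) g=2 f=8, (0,3) g=1 f=8, (1,0) g=3 f=8, (1,3) g=2 f=8, (2,3) g=3 f=8, (3,0) g=5 f=8, (4,3) g=5 f=8, (5,2) g=5 f=6]; closed=[(0,1), (0,2), (1,1), (1,2), (2,2), (3,1), (3,2), (4,2)]

step 1: expand (1,2) (f=6, h=5) → closed; open now [(0,0) g=2 f=8, (0,3) g=1 f=8, (1,0) g=3 f=8, (1,3) g=2 f=8, (2,2) g=2 f=6]
step 2: expand (2,2) (f=6, h=4) → closed; open now [(0,0) g=2 f=8, (0,3) g=1 f=8, (1,0) g=3 f=8, (1,3) g=2 f=8, (2,3) g=3 f=8, (3,2) g=3 f=6]
step 3: expand (3,2) (f=6, h=3) → closed; open now [(0,0) g=2 f=8, (0,3) g=1 f=8, (1,0) g=3 f=8, (1,3) g=2 f=8, (2,3) g=3 f=8, (3,1) g=4 f=6, (4,2) g=4 f=6]
step 4: expand (3,1) (f=6, h=2) → closed; open now [(0,0) g=2 f=8, (0,3) g=1 f=8, (1,0) g=3 f=8, (1,3) g=2 f=8, (2,3) g=3 f=8, (3,0) g=5 f=8, (4,2) g=4 f=6]
step 5: expand (4,2) (f=6, h=2) → closed; open now [(0,0) g=2 f=8, (0,3) g=1 f=8, (1,0) g=3 f=8, (1,3) g=2 f=8, (2,3) g=3 f=8, (3,0) g=5 f=8, (4,3) g=5 f=8, (5,2) g=5 f=6]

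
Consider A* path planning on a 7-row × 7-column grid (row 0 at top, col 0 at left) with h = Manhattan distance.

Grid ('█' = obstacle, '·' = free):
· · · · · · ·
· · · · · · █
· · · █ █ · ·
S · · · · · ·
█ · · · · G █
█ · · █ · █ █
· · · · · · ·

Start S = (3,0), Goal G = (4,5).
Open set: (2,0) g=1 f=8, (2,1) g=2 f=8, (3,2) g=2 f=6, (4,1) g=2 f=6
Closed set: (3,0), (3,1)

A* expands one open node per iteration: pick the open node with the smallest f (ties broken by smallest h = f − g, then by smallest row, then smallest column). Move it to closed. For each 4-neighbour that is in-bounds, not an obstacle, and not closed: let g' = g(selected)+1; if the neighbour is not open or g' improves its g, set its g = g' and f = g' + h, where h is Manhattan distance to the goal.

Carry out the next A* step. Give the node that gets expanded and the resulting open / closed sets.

expanded=(3,2); open=[(2,0) g=1 f=8, (2,1) g=2 f=8, (2,2) g=3 f=8, (3,3) g=3 f=6, (4,1) g=2 f=6, (4,2) g=3 f=6]; closed=[(3,0), (3,1), (3,2)]

step 1: expand (3,2) (f=6, h=4) → closed; open now [(2,0) g=1 f=8, (2,1) g=2 f=8, (2,2) g=3 f=8, (3,3) g=3 f=6, (4,1) g=2 f=6, (4,2) g=3 f=6]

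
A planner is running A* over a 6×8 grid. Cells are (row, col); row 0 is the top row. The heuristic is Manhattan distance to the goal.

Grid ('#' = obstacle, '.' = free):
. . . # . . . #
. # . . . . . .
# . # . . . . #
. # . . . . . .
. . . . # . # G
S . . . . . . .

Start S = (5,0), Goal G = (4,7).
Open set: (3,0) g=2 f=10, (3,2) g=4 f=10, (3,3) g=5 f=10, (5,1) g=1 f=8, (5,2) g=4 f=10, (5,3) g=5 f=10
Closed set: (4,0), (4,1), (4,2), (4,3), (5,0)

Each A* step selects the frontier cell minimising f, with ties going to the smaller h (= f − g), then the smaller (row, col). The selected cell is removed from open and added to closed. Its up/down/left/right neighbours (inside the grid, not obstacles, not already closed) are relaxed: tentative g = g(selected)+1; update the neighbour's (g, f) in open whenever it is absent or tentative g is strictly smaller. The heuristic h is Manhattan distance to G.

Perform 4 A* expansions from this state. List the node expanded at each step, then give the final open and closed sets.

step 1: expand (5,1) (f=8, h=7) → closed; open now [(3,0) g=2 f=10, (3,2) g=4 f=10, (3,3) g=5 f=10, (5,2) g=2 f=8, (5,3) g=5 f=10]
step 2: expand (5,2) (f=8, h=6) → closed; open now [(3,0) g=2 f=10, (3,2) g=4 f=10, (3,3) g=5 f=10, (5,3) g=3 f=8]
step 3: expand (5,3) (f=8, h=5) → closed; open now [(3,0) g=2 f=10, (3,2) g=4 f=10, (3,3) g=5 f=10, (5,4) g=4 f=8]
step 4: expand (5,4) (f=8, h=4) → closed; open now [(3,0) g=2 f=10, (3,2) g=4 f=10, (3,3) g=5 f=10, (5,5) g=5 f=8]

order=[(5,1) → (5,2) → (5,3) → (5,4)]; open=[(3,0) g=2 f=10, (3,2) g=4 f=10, (3,3) g=5 f=10, (5,5) g=5 f=8]; closed=[(4,0), (4,1), (4,2), (4,3), (5,0), (5,1), (5,2), (5,3), (5,4)]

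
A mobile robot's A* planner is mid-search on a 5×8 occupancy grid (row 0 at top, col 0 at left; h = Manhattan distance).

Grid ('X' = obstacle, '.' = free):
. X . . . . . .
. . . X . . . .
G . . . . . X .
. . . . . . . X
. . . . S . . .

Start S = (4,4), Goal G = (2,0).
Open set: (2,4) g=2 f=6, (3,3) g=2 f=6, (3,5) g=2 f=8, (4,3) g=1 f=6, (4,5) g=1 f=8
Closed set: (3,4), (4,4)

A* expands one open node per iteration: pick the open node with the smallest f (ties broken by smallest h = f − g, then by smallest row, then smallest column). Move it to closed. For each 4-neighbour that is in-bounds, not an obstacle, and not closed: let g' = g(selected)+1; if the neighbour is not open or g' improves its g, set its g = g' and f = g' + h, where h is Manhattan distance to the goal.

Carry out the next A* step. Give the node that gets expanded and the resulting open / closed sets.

expanded=(2,4); open=[(1,4) g=3 f=8, (2,3) g=3 f=6, (2,5) g=3 f=8, (3,3) g=2 f=6, (3,5) g=2 f=8, (4,3) g=1 f=6, (4,5) g=1 f=8]; closed=[(2,4), (3,4), (4,4)]

step 1: expand (2,4) (f=6, h=4) → closed; open now [(1,4) g=3 f=8, (2,3) g=3 f=6, (2,5) g=3 f=8, (3,3) g=2 f=6, (3,5) g=2 f=8, (4,3) g=1 f=6, (4,5) g=1 f=8]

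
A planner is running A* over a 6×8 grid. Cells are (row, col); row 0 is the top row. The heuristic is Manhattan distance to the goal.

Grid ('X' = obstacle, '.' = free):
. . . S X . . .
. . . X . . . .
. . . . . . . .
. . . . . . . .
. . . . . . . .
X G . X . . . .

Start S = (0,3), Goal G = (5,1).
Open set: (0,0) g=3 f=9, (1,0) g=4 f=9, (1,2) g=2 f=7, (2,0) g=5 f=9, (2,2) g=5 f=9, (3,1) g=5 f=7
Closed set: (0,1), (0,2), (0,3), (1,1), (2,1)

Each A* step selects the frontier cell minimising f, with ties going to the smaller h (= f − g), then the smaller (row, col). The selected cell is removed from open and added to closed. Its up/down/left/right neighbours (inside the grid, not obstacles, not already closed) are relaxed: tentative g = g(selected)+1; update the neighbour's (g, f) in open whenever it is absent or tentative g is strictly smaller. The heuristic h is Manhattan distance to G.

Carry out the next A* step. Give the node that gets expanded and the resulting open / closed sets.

step 1: expand (3,1) (f=7, h=2) → closed; open now [(0,0) g=3 f=9, (1,0) g=4 f=9, (1,2) g=2 f=7, (2,0) g=5 f=9, (2,2) g=5 f=9, (3,0) g=6 f=9, (3,2) g=6 f=9, (4,1) g=6 f=7]

expanded=(3,1); open=[(0,0) g=3 f=9, (1,0) g=4 f=9, (1,2) g=2 f=7, (2,0) g=5 f=9, (2,2) g=5 f=9, (3,0) g=6 f=9, (3,2) g=6 f=9, (4,1) g=6 f=7]; closed=[(0,1), (0,2), (0,3), (1,1), (2,1), (3,1)]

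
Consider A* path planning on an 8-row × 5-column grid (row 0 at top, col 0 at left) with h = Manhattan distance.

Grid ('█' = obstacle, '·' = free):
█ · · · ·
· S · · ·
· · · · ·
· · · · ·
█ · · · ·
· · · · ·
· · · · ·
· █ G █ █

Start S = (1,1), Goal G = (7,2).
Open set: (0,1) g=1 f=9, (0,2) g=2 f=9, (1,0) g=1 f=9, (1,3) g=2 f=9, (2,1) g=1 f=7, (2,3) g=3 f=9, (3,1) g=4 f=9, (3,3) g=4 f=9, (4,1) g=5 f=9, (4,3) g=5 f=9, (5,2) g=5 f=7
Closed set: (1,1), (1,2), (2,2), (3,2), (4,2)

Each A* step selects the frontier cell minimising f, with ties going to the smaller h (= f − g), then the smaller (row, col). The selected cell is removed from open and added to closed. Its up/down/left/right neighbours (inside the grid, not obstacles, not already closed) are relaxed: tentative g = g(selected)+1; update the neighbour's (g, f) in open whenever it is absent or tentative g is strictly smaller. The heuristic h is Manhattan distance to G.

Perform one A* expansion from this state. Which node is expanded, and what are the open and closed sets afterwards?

expanded=(5,2); open=[(0,1) g=1 f=9, (0,2) g=2 f=9, (1,0) g=1 f=9, (1,3) g=2 f=9, (2,1) g=1 f=7, (2,3) g=3 f=9, (3,1) g=4 f=9, (3,3) g=4 f=9, (4,1) g=5 f=9, (4,3) g=5 f=9, (5,1) g=6 f=9, (5,3) g=6 f=9, (6,2) g=6 f=7]; closed=[(1,1), (1,2), (2,2), (3,2), (4,2), (5,2)]

step 1: expand (5,2) (f=7, h=2) → closed; open now [(0,1) g=1 f=9, (0,2) g=2 f=9, (1,0) g=1 f=9, (1,3) g=2 f=9, (2,1) g=1 f=7, (2,3) g=3 f=9, (3,1) g=4 f=9, (3,3) g=4 f=9, (4,1) g=5 f=9, (4,3) g=5 f=9, (5,1) g=6 f=9, (5,3) g=6 f=9, (6,2) g=6 f=7]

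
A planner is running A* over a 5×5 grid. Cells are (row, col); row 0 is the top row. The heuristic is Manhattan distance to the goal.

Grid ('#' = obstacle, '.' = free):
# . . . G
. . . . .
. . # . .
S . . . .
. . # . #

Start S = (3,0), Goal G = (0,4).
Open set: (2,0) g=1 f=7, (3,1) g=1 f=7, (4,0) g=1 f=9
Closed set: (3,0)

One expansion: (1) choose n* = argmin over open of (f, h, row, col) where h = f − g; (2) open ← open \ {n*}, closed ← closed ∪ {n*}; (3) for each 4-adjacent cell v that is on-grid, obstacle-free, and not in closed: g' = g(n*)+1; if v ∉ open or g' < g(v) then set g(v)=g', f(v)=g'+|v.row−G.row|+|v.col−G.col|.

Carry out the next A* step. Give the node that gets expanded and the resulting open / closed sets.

step 1: expand (2,0) (f=7, h=6) → closed; open now [(1,0) g=2 f=7, (2,1) g=2 f=7, (3,1) g=1 f=7, (4,0) g=1 f=9]

expanded=(2,0); open=[(1,0) g=2 f=7, (2,1) g=2 f=7, (3,1) g=1 f=7, (4,0) g=1 f=9]; closed=[(2,0), (3,0)]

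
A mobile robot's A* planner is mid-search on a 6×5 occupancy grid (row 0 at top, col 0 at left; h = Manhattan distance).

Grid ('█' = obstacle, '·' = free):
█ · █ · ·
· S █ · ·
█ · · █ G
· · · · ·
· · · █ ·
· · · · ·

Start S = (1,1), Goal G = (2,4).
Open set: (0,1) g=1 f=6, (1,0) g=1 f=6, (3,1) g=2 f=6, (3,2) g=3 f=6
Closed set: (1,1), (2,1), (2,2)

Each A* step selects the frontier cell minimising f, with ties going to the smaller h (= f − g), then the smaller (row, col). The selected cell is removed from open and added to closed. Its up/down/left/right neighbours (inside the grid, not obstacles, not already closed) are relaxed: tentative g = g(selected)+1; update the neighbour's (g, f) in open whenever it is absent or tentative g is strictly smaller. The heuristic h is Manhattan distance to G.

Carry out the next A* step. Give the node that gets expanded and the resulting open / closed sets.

expanded=(3,2); open=[(0,1) g=1 f=6, (1,0) g=1 f=6, (3,1) g=2 f=6, (3,3) g=4 f=6, (4,2) g=4 f=8]; closed=[(1,1), (2,1), (2,2), (3,2)]

step 1: expand (3,2) (f=6, h=3) → closed; open now [(0,1) g=1 f=6, (1,0) g=1 f=6, (3,1) g=2 f=6, (3,3) g=4 f=6, (4,2) g=4 f=8]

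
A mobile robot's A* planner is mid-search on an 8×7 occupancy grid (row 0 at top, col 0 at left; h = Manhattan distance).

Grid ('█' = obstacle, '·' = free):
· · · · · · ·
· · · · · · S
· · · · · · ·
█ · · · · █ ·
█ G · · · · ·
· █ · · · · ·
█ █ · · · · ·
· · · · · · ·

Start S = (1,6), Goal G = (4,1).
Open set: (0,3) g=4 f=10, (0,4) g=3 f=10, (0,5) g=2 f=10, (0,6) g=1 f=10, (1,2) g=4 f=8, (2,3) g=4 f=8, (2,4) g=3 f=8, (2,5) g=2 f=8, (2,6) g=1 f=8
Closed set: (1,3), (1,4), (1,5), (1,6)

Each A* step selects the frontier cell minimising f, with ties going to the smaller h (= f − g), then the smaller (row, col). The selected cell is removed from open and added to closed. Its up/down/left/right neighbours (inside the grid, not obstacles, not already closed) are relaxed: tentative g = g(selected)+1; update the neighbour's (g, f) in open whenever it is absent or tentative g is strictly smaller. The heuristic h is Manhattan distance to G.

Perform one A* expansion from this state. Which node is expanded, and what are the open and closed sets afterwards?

expanded=(1,2); open=[(0,2) g=5 f=10, (0,3) g=4 f=10, (0,4) g=3 f=10, (0,5) g=2 f=10, (0,6) g=1 f=10, (1,1) g=5 f=8, (2,2) g=5 f=8, (2,3) g=4 f=8, (2,4) g=3 f=8, (2,5) g=2 f=8, (2,6) g=1 f=8]; closed=[(1,2), (1,3), (1,4), (1,5), (1,6)]

step 1: expand (1,2) (f=8, h=4) → closed; open now [(0,2) g=5 f=10, (0,3) g=4 f=10, (0,4) g=3 f=10, (0,5) g=2 f=10, (0,6) g=1 f=10, (1,1) g=5 f=8, (2,2) g=5 f=8, (2,3) g=4 f=8, (2,4) g=3 f=8, (2,5) g=2 f=8, (2,6) g=1 f=8]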